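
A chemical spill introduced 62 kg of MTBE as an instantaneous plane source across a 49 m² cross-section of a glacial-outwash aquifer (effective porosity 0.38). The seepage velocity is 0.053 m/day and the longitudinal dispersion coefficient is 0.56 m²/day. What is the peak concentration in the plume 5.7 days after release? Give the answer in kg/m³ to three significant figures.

The peak of an instantaneous 1D plume sits at x = vt; there the Gaussian factor is 1 and C_max = M/(n_e·A·√(4πDt)), where n_e·A is the pore area the mass is dissolved in.
√(4πDt) = √(4π × 0.56 × 5.7) = 6.333 m, so C_max = 62/(0.38 × 49 × 6.333) = 0.526 kg/m³.

0.526 kg/m³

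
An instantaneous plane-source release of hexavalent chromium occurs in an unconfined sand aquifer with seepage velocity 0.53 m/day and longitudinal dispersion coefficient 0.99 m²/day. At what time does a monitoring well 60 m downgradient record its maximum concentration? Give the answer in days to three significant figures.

110 days

For the 1D instantaneous-source solution, setting ∂C/∂t = 0 at fixed x gives v²t² + 2Dt − x² = 0, so t = (√(D² + v²x²) − D)/v².
√(D² + v²x²) = √(0.99² + 0.53² × 60²) = 31.82; v² = 0.2809.
t = (31.82 − 0.99)/0.2809 = 110 days (vs. the pure-advection estimate x/v = 113 d).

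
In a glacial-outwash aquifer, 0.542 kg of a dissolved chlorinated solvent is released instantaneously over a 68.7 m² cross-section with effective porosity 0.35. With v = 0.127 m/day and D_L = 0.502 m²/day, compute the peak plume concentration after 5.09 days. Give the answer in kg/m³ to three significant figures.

The peak of an instantaneous 1D plume sits at x = vt; there the Gaussian factor is 1 and C_max = M/(n_e·A·√(4πDt)), where n_e·A is the pore area the mass is dissolved in.
√(4πDt) = √(4π × 0.502 × 5.09) = 5.667 m, so C_max = 0.542/(0.35 × 68.7 × 5.667) = 0.00398 kg/m³.

0.00398 kg/m³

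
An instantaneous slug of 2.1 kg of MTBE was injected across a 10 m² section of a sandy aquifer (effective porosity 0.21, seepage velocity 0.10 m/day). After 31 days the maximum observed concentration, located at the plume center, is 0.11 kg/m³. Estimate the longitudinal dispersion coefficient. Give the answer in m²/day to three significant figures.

At the plume center C_max = M/(n_e·A·√(4πDt)), so D = M²/(4πt·(n_e·A·C_max)²).
n_e·A·C_max = 0.21 × 10 × 0.11 = 0.2310 kg/m.
D = 2.1²/(4π × 31 × 0.2310²) = 0.212 m²/day.

0.212 m²/day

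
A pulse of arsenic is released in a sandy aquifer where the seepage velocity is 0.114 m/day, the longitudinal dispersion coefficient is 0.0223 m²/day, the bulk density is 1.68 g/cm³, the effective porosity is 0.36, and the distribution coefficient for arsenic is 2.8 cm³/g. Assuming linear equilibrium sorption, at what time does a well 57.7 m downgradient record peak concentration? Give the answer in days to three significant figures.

7100 days

Retardation factor R = 1 + ρ_b·K_d/n = 1 + 1.68 × 2.8/0.36 = 14.07.
Sorption retards both mechanisms: v_R = v/R = 0.008102 m/day, D_R = D/R = 0.001585 m²/day.
Peak time from v_R²t² + 2D_R t − x² = 0: t = (√(D_R² + v_R²x²) − D_R)/v_R².
√(D_R² + v_R²x²) = √(0.001585² + 0.008102² × 57.7²) = 0.4675; v_R² = 6.564e-05.
t = (0.4675 − 0.001585)/6.564e-05 = 7100 days.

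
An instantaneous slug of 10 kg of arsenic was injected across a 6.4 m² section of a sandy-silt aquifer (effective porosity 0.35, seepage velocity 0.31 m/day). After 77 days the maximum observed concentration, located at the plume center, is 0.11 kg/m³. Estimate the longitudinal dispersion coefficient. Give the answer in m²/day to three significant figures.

At the plume center C_max = M/(n_e·A·√(4πDt)), so D = M²/(4πt·(n_e·A·C_max)²).
n_e·A·C_max = 0.35 × 6.4 × 0.11 = 0.2464 kg/m.
D = 10²/(4π × 77 × 0.2464²) = 1.70 m²/day.

1.70 m²/day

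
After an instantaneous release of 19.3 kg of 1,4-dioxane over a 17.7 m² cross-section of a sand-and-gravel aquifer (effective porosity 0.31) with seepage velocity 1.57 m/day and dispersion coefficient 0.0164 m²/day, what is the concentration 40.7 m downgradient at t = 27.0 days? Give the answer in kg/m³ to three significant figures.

For an instantaneous plane source, C(x,t) = M/(n_e·A·√(4πDt)) · exp(−(x−vt)²/(4Dt)), with n_e·A the pore (flow) area.
Plume center vt = 1.57 × 27.0 = 42.39 m, so the well at 40.7 m is 1.69 m upgradient of the peak.
√(4πDt) = 2.359 m, giving peak height M/(n_e·A·√(4πDt)) = 19.3/(0.31 × 17.7 × 2.359) = 1.491 kg/m³.
(x−vt)²/(4Dt) = (-1.69)²/(4 × 0.0164 × 27.0) = 1.613; exp(−1.613) = 0.1993.
C = 1.491 × 0.1993 = 0.297 kg/m³.

0.297 kg/m³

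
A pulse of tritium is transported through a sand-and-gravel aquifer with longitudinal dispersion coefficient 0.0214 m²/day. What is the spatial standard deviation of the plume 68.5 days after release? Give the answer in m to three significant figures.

Dispersive spreading gives a Gaussian with σ² = 2Dt; advection only shifts the center.
σ = √(2 × 0.0214 × 68.5) = 1.71 m.

1.71 m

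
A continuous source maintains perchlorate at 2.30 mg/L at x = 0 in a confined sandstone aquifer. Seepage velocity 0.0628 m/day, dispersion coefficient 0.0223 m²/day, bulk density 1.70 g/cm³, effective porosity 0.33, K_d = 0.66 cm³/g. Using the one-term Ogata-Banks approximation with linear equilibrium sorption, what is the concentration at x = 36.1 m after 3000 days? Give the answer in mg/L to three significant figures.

2.04 mg/L

Retardation factor R = 1 + ρ_b·K_d/n = 1 + 1.70 × 0.66/0.33 = 4.400.
Sorption retards both mechanisms: v_R = v/R = 0.01427 m/day, D_R = D/R = 0.005068 m²/day.
v_R·t = 0.01427 × 3000 = 42.81 m; 2√(D_R t) = 7.798 m; argument = (36.1 − 42.81)/7.798 = -0.8605.
C = C₀ × ½·erfc(-0.8605) = 2.30 × 0.8882 = 2.04 mg/L.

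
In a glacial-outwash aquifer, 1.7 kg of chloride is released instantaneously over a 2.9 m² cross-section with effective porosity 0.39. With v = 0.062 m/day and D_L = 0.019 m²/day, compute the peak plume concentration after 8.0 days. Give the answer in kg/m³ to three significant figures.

1.09 kg/m³

The peak of an instantaneous 1D plume sits at x = vt; there the Gaussian factor is 1 and C_max = M/(n_e·A·√(4πDt)), where n_e·A is the pore area the mass is dissolved in.
√(4πDt) = √(4π × 0.019 × 8.0) = 1.382 m, so C_max = 1.7/(0.39 × 2.9 × 1.382) = 1.09 kg/m³.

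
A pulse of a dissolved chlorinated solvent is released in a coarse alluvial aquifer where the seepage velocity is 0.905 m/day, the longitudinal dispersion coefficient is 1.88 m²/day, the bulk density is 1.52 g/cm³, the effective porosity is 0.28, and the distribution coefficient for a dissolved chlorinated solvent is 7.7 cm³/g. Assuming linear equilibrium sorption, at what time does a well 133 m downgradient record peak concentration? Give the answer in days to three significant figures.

6190 days

Retardation factor R = 1 + ρ_b·K_d/n = 1 + 1.52 × 7.7/0.28 = 42.80.
Sorption retards both mechanisms: v_R = v/R = 0.02114 m/day, D_R = D/R = 0.04393 m²/day.
Peak time from v_R²t² + 2D_R t − x² = 0: t = (√(D_R² + v_R²x²) − D_R)/v_R².
√(D_R² + v_R²x²) = √(0.04393² + 0.02114² × 133²) = 2.812; v_R² = 0.0004469.
t = (2.812 − 0.04393)/0.0004469 = 6190 days.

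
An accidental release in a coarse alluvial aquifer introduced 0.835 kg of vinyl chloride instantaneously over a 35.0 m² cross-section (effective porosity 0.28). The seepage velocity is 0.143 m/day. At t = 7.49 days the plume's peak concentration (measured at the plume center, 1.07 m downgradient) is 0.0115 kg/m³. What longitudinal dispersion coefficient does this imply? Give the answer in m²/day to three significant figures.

0.583 m²/day

At the plume center C_max = M/(n_e·A·√(4πDt)), so D = M²/(4πt·(n_e·A·C_max)²).
n_e·A·C_max = 0.28 × 35.0 × 0.0115 = 0.1127 kg/m.
D = 0.835²/(4π × 7.49 × 0.1127²) = 0.583 m²/day.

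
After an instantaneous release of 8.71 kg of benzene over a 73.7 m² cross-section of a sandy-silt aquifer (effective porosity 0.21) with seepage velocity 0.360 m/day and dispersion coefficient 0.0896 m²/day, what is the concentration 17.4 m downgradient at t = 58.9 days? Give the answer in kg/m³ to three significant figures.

0.0348 kg/m³

For an instantaneous plane source, C(x,t) = M/(n_e·A·√(4πDt)) · exp(−(x−vt)²/(4Dt)), with n_e·A the pore (flow) area.
Plume center vt = 0.360 × 58.9 = 21.204 m, so the well at 17.4 m is 3.804 m upgradient of the peak.
√(4πDt) = 8.144 m, giving peak height M/(n_e·A·√(4πDt)) = 8.71/(0.21 × 73.7 × 8.144) = 0.06910 kg/m³.
(x−vt)²/(4Dt) = (-3.804)²/(4 × 0.0896 × 58.9) = 0.6855; exp(−0.6855) = 0.5038.
C = 0.06910 × 0.5038 = 0.0348 kg/m³.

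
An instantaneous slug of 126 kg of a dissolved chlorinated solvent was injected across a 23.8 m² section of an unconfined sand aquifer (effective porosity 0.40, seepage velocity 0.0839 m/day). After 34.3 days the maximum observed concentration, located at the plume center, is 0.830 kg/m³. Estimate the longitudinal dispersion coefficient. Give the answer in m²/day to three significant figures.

0.590 m²/day

At the plume center C_max = M/(n_e·A·√(4πDt)), so D = M²/(4πt·(n_e·A·C_max)²).
n_e·A·C_max = 0.40 × 23.8 × 0.830 = 7.902 kg/m.
D = 126²/(4π × 34.3 × 7.902²) = 0.590 m²/day.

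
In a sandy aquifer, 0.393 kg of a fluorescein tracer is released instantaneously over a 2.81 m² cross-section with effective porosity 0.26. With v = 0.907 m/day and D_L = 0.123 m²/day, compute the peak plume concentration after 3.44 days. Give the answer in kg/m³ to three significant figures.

0.233 kg/m³

The peak of an instantaneous 1D plume sits at x = vt; there the Gaussian factor is 1 and C_max = M/(n_e·A·√(4πDt)), where n_e·A is the pore area the mass is dissolved in.
√(4πDt) = √(4π × 0.123 × 3.44) = 2.306 m, so C_max = 0.393/(0.26 × 2.81 × 2.306) = 0.233 kg/m³.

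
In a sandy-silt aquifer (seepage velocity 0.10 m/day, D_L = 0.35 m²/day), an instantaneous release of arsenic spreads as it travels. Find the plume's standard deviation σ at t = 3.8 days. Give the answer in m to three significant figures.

1.63 m

Dispersive spreading gives a Gaussian with σ² = 2Dt; advection only shifts the center.
σ = √(2 × 0.35 × 3.8) = 1.63 m.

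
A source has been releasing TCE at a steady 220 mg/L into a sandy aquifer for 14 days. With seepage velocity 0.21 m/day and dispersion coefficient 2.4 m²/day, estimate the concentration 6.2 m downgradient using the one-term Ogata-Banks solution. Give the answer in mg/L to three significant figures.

76.0 mg/L

For a continuous step input, C/C₀ ≈ ½·erfc((x−vt)/(2√(Dt))).
vt = 0.21 × 14 = 2.94 m and 2√(Dt) = 2√(2.4 × 14) = 11.59 m.
Argument (x−vt)/(2√(Dt)) = (6.2 − 2.94)/11.59 = 0.2813; ½·erfc(0.2813) = 0.3454.
C = 220 × 0.3454 = 76.0 mg/L.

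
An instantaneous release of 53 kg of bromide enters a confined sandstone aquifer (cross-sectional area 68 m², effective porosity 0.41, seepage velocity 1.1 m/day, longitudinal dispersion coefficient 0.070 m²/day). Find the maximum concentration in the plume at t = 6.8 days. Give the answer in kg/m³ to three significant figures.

The peak of an instantaneous 1D plume sits at x = vt; there the Gaussian factor is 1 and C_max = M/(n_e·A·√(4πDt)), where n_e·A is the pore area the mass is dissolved in.
√(4πDt) = √(4π × 0.070 × 6.8) = 2.446 m, so C_max = 53/(0.41 × 68 × 2.446) = 0.777 kg/m³.

0.777 kg/m³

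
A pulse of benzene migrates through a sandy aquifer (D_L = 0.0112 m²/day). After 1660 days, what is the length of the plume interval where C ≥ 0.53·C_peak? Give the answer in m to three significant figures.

The plume is Gaussian with σ = √(2Dt) = √(2 × 0.0112 × 1660) = 6.098 m.
C/C_peak = exp(−Δx²/(2σ²)) = 0.53 ⇒ Δx = σ·√(−2 ln 0.53) = 6.098 × 1.127 = 6.872 m.
Width = 2Δx = 13.7 m.

13.7 m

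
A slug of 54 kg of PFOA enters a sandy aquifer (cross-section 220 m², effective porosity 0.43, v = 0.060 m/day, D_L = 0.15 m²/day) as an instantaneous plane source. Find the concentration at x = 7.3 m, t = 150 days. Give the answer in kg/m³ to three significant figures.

0.0329 kg/m³

For an instantaneous plane source, C(x,t) = M/(n_e·A·√(4πDt)) · exp(−(x−vt)²/(4Dt)), with n_e·A the pore (flow) area.
Plume center vt = 0.060 × 150 = 9 m, so the well at 7.3 m is 1.7 m upgradient of the peak.
√(4πDt) = 16.81 m, giving peak height M/(n_e·A·√(4πDt)) = 54/(0.43 × 220 × 16.81) = 0.03396 kg/m³.
(x−vt)²/(4Dt) = (-1.7)²/(4 × 0.15 × 150) = 0.03211; exp(−0.03211) = 0.9684.
C = 0.03396 × 0.9684 = 0.0329 kg/m³.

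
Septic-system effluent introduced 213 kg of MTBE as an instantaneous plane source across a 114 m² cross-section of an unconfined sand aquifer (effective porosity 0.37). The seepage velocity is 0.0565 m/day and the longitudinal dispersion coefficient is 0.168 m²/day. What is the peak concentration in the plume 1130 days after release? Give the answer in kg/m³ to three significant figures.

The peak of an instantaneous 1D plume sits at x = vt; there the Gaussian factor is 1 and C_max = M/(n_e·A·√(4πDt)), where n_e·A is the pore area the mass is dissolved in.
√(4πDt) = √(4π × 0.168 × 1130) = 48.84 m, so C_max = 213/(0.37 × 114 × 48.84) = 0.103 kg/m³.

0.103 kg/m³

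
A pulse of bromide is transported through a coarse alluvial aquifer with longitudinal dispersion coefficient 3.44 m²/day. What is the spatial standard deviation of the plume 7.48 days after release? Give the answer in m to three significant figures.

7.17 m

Dispersive spreading gives a Gaussian with σ² = 2Dt; advection only shifts the center.
σ = √(2 × 3.44 × 7.48) = 7.17 m.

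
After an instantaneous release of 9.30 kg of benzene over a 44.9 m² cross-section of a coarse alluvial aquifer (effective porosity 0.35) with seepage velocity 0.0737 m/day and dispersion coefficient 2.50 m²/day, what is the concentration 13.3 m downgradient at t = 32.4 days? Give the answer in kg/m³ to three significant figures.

0.0128 kg/m³

For an instantaneous plane source, C(x,t) = M/(n_e·A·√(4πDt)) · exp(−(x−vt)²/(4Dt)), with n_e·A the pore (flow) area.
Plume center vt = 0.0737 × 32.4 = 2.38788 m, so the well at 13.3 m is 10.91212 m downgradient of the peak.
√(4πDt) = 31.90 m, giving peak height M/(n_e·A·√(4πDt)) = 9.30/(0.35 × 44.9 × 31.90) = 0.01855 kg/m³.
(x−vt)²/(4Dt) = (10.91212)²/(4 × 2.50 × 32.4) = 0.3675; exp(−0.3675) = 0.6925.
C = 0.01855 × 0.6925 = 0.0128 kg/m³.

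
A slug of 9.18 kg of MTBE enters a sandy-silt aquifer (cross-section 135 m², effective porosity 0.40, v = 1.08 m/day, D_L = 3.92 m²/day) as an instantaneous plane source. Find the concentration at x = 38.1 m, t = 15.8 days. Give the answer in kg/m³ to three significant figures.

For an instantaneous plane source, C(x,t) = M/(n_e·A·√(4πDt)) · exp(−(x−vt)²/(4Dt)), with n_e·A the pore (flow) area.
Plume center vt = 1.08 × 15.8 = 17.064 m, so the well at 38.1 m is 21.036 m downgradient of the peak.
√(4πDt) = 27.90 m, giving peak height M/(n_e·A·√(4πDt)) = 9.18/(0.40 × 135 × 27.90) = 0.006093 kg/m³.
(x−vt)²/(4Dt) = (21.036)²/(4 × 3.92 × 15.8) = 1.786; exp(−1.786) = 0.1676.
C = 0.006093 × 0.1676 = 0.00102 kg/m³.

0.00102 kg/m³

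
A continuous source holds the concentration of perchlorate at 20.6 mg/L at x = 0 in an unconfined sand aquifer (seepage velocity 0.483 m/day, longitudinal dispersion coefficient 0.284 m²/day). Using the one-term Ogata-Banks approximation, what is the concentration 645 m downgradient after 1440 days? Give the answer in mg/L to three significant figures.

19.8 mg/L

For a continuous step input, C/C₀ ≈ ½·erfc((x−vt)/(2√(Dt))).
vt = 0.483 × 1440 = 695.52 m and 2√(Dt) = 2√(0.284 × 1440) = 40.45 m.
Argument (x−vt)/(2√(Dt)) = (645 − 695.52)/40.45 = -1.249; ½·erfc(-1.249) = 0.9613.
C = 20.6 × 0.9613 = 19.8 mg/L.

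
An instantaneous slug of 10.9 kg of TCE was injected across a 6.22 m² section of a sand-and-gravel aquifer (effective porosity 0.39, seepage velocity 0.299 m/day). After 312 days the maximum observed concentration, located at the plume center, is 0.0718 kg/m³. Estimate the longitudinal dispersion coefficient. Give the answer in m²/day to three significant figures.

0.999 m²/day

At the plume center C_max = M/(n_e·A·√(4πDt)), so D = M²/(4πt·(n_e·A·C_max)²).
n_e·A·C_max = 0.39 × 6.22 × 0.0718 = 0.1742 kg/m.
D = 10.9²/(4π × 312 × 0.1742²) = 0.999 m²/day.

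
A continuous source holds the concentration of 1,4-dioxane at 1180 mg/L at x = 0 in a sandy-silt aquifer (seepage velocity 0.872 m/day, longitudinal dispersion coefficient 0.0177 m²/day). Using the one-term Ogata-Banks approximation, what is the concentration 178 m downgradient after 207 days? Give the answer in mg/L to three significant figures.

971 mg/L

For a continuous step input, C/C₀ ≈ ½·erfc((x−vt)/(2√(Dt))).
vt = 0.872 × 207 = 180.504 m and 2√(Dt) = 2√(0.0177 × 207) = 3.828 m.
Argument (x−vt)/(2√(Dt)) = (178 − 180.504)/3.828 = -0.6541; ½·erfc(-0.6541) = 0.8225.
C = 1180 × 0.8225 = 971 mg/L.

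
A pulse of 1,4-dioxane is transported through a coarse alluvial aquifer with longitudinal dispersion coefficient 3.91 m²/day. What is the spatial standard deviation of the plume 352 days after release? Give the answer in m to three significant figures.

52.5 m

Dispersive spreading gives a Gaussian with σ² = 2Dt; advection only shifts the center.
σ = √(2 × 3.91 × 352) = 52.5 m.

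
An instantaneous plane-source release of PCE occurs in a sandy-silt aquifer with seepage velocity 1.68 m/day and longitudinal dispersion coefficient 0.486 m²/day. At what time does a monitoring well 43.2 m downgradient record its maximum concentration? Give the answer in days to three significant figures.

25.5 days

For the 1D instantaneous-source solution, setting ∂C/∂t = 0 at fixed x gives v²t² + 2Dt − x² = 0, so t = (√(D² + v²x²) − D)/v².
√(D² + v²x²) = √(0.486² + 1.68² × 43.2²) = 72.58; v² = 2.8224.
t = (72.58 − 0.486)/2.8224 = 25.5 days (vs. the pure-advection estimate x/v = 25.7 d).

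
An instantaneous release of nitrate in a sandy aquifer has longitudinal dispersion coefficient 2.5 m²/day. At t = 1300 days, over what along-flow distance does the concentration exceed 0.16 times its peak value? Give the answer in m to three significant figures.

The plume is Gaussian with σ = √(2Dt) = √(2 × 2.5 × 1300) = 80.62 m.
C/C_peak = exp(−Δx²/(2σ²)) = 0.16 ⇒ Δx = σ·√(−2 ln 0.16) = 80.62 × 1.914 = 154.3 m.
Width = 2Δx = 309 m.

309 m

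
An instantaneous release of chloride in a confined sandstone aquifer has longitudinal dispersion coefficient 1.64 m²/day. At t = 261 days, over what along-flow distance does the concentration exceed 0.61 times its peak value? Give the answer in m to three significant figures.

The plume is Gaussian with σ = √(2Dt) = √(2 × 1.64 × 261) = 29.26 m.
C/C_peak = exp(−Δx²/(2σ²)) = 0.61 ⇒ Δx = σ·√(−2 ln 0.61) = 29.26 × 0.9943 = 29.09 m.
Width = 2Δx = 58.2 m.

58.2 m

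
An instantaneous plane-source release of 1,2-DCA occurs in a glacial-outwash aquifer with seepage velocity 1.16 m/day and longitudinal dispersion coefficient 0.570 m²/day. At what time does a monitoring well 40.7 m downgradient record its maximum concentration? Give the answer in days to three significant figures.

34.7 days

For the 1D instantaneous-source solution, setting ∂C/∂t = 0 at fixed x gives v²t² + 2Dt − x² = 0, so t = (√(D² + v²x²) − D)/v².
√(D² + v²x²) = √(0.570² + 1.16² × 40.7²) = 47.22; v² = 1.3456.
t = (47.22 − 0.570)/1.3456 = 34.7 days (vs. the pure-advection estimate x/v = 35.1 d).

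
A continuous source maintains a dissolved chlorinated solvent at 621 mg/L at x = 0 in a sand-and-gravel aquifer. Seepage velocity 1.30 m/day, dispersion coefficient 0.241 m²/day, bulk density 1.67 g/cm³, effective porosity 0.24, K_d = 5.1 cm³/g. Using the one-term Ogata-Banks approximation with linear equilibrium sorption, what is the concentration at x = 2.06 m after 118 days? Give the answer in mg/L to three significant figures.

594 mg/L

Retardation factor R = 1 + ρ_b·K_d/n = 1 + 1.67 × 5.1/0.24 = 36.49.
Sorption retards both mechanisms: v_R = v/R = 0.03563 m/day, D_R = D/R = 0.006605 m²/day.
v_R·t = 0.03563 × 118 = 4.20434 m; 2√(D_R t) = 1.766 m; argument = (2.06 − 4.20434)/1.766 = -1.214.
C = C₀ × ½·erfc(-1.214) = 621 × 0.9570 = 594 mg/L.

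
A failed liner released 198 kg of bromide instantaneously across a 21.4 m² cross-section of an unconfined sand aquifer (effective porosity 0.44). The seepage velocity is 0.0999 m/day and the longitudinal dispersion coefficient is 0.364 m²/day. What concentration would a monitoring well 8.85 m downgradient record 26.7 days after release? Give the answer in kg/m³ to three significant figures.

0.712 kg/m³

For an instantaneous plane source, C(x,t) = M/(n_e·A·√(4πDt)) · exp(−(x−vt)²/(4Dt)), with n_e·A the pore (flow) area.
Plume center vt = 0.0999 × 26.7 = 2.66733 m, so the well at 8.85 m is 6.18267 m downgradient of the peak.
√(4πDt) = 11.05 m, giving peak height M/(n_e·A·√(4πDt)) = 198/(0.44 × 21.4 × 11.05) = 1.903 kg/m³.
(x−vt)²/(4Dt) = (6.18267)²/(4 × 0.364 × 26.7) = 0.9833; exp(−0.9833) = 0.3741.
C = 1.903 × 0.3741 = 0.712 kg/m³.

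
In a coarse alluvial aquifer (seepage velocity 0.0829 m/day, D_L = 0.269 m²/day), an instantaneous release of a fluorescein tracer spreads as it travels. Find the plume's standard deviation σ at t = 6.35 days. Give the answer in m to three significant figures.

1.85 m

Dispersive spreading gives a Gaussian with σ² = 2Dt; advection only shifts the center.
σ = √(2 × 0.269 × 6.35) = 1.85 m.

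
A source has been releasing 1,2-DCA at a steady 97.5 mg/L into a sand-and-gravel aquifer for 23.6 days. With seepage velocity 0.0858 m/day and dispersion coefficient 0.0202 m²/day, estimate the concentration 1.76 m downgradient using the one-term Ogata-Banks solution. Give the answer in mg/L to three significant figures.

59.2 mg/L

For a continuous step input, C/C₀ ≈ ½·erfc((x−vt)/(2√(Dt))).
vt = 0.0858 × 23.6 = 2.02488 m and 2√(Dt) = 2√(0.0202 × 23.6) = 1.381 m.
Argument (x−vt)/(2√(Dt)) = (1.76 − 2.02488)/1.381 = -0.1918; ½·erfc(-0.1918) = 0.6069.
C = 97.5 × 0.6069 = 59.2 mg/L.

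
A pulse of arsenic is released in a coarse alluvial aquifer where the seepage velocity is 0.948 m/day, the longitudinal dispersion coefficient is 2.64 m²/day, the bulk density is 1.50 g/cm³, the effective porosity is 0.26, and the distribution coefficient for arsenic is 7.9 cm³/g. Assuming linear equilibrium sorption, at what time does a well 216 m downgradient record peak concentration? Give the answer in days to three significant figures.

Retardation factor R = 1 + ρ_b·K_d/n = 1 + 1.50 × 7.9/0.26 = 46.58.
Sorption retards both mechanisms: v_R = v/R = 0.02035 m/day, D_R = D/R = 0.05668 m²/day.
Peak time from v_R²t² + 2D_R t − x² = 0: t = (√(D_R² + v_R²x²) − D_R)/v_R².
√(D_R² + v_R²x²) = √(0.05668² + 0.02035² × 216²) = 4.396; v_R² = 0.0004141.
t = (4.396 − 0.05668)/0.0004141 = 10500 days.

10500 days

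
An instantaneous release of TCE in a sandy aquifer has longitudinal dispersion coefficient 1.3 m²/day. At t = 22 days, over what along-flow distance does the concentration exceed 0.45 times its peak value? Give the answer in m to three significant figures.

19.1 m

The plume is Gaussian with σ = √(2Dt) = √(2 × 1.3 × 22) = 7.563 m.
C/C_peak = exp(−Δx²/(2σ²)) = 0.45 ⇒ Δx = σ·√(−2 ln 0.45) = 7.563 × 1.264 = 9.560 m.
Width = 2Δx = 19.1 m.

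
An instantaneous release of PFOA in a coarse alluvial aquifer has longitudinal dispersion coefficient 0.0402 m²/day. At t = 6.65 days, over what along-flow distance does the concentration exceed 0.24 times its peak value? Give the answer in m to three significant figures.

2.47 m

The plume is Gaussian with σ = √(2Dt) = √(2 × 0.0402 × 6.65) = 0.7312 m.
C/C_peak = exp(−Δx²/(2σ²)) = 0.24 ⇒ Δx = σ·√(−2 ln 0.24) = 0.7312 × 1.689 = 1.235 m.
Width = 2Δx = 2.47 m.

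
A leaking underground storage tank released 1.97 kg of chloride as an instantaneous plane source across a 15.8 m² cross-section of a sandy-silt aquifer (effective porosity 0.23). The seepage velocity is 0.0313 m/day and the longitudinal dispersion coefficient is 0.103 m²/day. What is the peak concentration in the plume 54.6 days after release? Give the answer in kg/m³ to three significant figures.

0.0645 kg/m³

The peak of an instantaneous 1D plume sits at x = vt; there the Gaussian factor is 1 and C_max = M/(n_e·A·√(4πDt)), where n_e·A is the pore area the mass is dissolved in.
√(4πDt) = √(4π × 0.103 × 54.6) = 8.407 m, so C_max = 1.97/(0.23 × 15.8 × 8.407) = 0.0645 kg/m³.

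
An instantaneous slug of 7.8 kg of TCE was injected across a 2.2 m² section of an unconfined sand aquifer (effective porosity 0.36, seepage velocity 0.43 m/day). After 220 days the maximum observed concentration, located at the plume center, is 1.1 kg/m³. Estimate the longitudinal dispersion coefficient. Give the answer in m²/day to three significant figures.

0.0290 m²/day

At the plume center C_max = M/(n_e·A·√(4πDt)), so D = M²/(4πt·(n_e·A·C_max)²).
n_e·A·C_max = 0.36 × 2.2 × 1.1 = 0.8712 kg/m.
D = 7.8²/(4π × 220 × 0.8712²) = 0.0290 m²/day.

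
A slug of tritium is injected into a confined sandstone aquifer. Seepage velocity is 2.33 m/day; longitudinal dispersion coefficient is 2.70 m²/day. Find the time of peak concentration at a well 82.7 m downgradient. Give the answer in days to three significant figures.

35.0 days

For the 1D instantaneous-source solution, setting ∂C/∂t = 0 at fixed x gives v²t² + 2Dt − x² = 0, so t = (√(D² + v²x²) − D)/v².
√(D² + v²x²) = √(2.70² + 2.33² × 82.7²) = 192.7; v² = 5.4289.
t = (192.7 − 2.70)/5.4289 = 35.0 days (vs. the pure-advection estimate x/v = 35.5 d).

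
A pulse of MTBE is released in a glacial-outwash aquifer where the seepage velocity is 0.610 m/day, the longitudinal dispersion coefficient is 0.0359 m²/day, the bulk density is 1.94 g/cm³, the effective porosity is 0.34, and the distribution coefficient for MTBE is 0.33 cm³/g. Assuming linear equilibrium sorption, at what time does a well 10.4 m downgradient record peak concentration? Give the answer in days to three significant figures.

48.9 days

Retardation factor R = 1 + ρ_b·K_d/n = 1 + 1.94 × 0.33/0.34 = 2.883.
Sorption retards both mechanisms: v_R = v/R = 0.2116 m/day, D_R = D/R = 0.01245 m²/day.
Peak time from v_R²t² + 2D_R t − x² = 0: t = (√(D_R² + v_R²x²) − D_R)/v_R².
√(D_R² + v_R²x²) = √(0.01245² + 0.2116² × 10.4²) = 2.201; v_R² = 0.04477.
t = (2.201 − 0.01245)/0.04477 = 48.9 days.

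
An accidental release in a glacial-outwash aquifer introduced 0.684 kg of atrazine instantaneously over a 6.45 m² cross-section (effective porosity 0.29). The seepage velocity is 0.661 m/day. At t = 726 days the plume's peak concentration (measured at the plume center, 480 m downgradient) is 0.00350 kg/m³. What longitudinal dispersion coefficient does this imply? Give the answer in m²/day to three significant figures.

1.20 m²/day

At the plume center C_max = M/(n_e·A·√(4πDt)), so D = M²/(4πt·(n_e·A·C_max)²).
n_e·A·C_max = 0.29 × 6.45 × 0.00350 = 0.006547 kg/m.
D = 0.684²/(4π × 726 × 0.006547²) = 1.20 m²/day.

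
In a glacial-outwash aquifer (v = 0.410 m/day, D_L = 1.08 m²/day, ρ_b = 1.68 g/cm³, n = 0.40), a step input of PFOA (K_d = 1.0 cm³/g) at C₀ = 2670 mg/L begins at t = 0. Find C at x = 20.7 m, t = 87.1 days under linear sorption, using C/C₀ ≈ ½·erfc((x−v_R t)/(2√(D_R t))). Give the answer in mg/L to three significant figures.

28.7 mg/L

Retardation factor R = 1 + ρ_b·K_d/n = 1 + 1.68 × 1.0/0.40 = 5.200.
Sorption retards both mechanisms: v_R = v/R = 0.07885 m/day, D_R = D/R = 0.2077 m²/day.
v_R·t = 0.07885 × 87.1 = 6.867835 m; 2√(D_R t) = 8.507 m; argument = (20.7 − 6.867835)/8.507 = 1.626.
C = C₀ × ½·erfc(1.626) = 2670 × 0.01074 = 28.7 mg/L.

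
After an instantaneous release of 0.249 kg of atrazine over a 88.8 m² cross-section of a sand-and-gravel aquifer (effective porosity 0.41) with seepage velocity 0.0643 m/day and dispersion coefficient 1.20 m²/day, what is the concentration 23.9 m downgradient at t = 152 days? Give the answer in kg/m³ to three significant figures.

For an instantaneous plane source, C(x,t) = M/(n_e·A·√(4πDt)) · exp(−(x−vt)²/(4Dt)), with n_e·A the pore (flow) area.
Plume center vt = 0.0643 × 152 = 9.7736 m, so the well at 23.9 m is 14.1264 m downgradient of the peak.
√(4πDt) = 47.88 m, giving peak height M/(n_e·A·√(4πDt)) = 0.249/(0.41 × 88.8 × 47.88) = 0.0001428 kg/m³.
(x−vt)²/(4Dt) = (14.1264)²/(4 × 1.20 × 152) = 0.2735; exp(−0.2735) = 0.7607.
C = 0.0001428 × 0.7607 = 0.000109 kg/m³.

0.000109 kg/m³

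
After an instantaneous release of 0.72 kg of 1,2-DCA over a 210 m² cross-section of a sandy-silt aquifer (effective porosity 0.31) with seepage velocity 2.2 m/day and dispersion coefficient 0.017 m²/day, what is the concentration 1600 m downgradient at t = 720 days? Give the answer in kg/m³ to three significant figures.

For an instantaneous plane source, C(x,t) = M/(n_e·A·√(4πDt)) · exp(−(x−vt)²/(4Dt)), with n_e·A the pore (flow) area.
Plume center vt = 2.2 × 720 = 1584 m, so the well at 1600 m is 16 m downgradient of the peak.
√(4πDt) = 12.40 m, giving peak height M/(n_e·A·√(4πDt)) = 0.72/(0.31 × 210 × 12.40) = 0.0008919 kg/m³.
(x−vt)²/(4Dt) = (16)²/(4 × 0.017 × 720) = 5.229; exp(−5.229) = 0.005359.
C = 0.0008919 × 0.005359 = 4.78e-06 kg/m³.

4.78e-06 kg/m³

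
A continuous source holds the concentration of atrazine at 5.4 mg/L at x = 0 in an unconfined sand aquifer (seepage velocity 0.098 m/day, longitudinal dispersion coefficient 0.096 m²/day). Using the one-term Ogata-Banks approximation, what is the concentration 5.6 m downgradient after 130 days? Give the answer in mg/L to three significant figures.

For a continuous step input, C/C₀ ≈ ½·erfc((x−vt)/(2√(Dt))).
vt = 0.098 × 130 = 12.74 m and 2√(Dt) = 2√(0.096 × 130) = 7.065 m.
Argument (x−vt)/(2√(Dt)) = (5.6 − 12.74)/7.065 = -1.011; ½·erfc(-1.011) = 0.9236.
C = 5.4 × 0.9236 = 4.99 mg/L.

4.99 mg/L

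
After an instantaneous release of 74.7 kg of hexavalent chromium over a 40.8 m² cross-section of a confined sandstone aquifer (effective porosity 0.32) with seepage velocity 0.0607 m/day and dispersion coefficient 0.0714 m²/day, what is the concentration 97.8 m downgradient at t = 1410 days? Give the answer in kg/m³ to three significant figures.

For an instantaneous plane source, C(x,t) = M/(n_e·A·√(4πDt)) · exp(−(x−vt)²/(4Dt)), with n_e·A the pore (flow) area.
Plume center vt = 0.0607 × 1410 = 85.587 m, so the well at 97.8 m is 12.213 m downgradient of the peak.
√(4πDt) = 35.57 m, giving peak height M/(n_e·A·√(4πDt)) = 74.7/(0.32 × 40.8 × 35.57) = 0.1609 kg/m³.
(x−vt)²/(4Dt) = (12.213)²/(4 × 0.0714 × 1410) = 0.3704; exp(−0.3704) = 0.6905.
C = 0.1609 × 0.6905 = 0.111 kg/m³.

0.111 kg/m³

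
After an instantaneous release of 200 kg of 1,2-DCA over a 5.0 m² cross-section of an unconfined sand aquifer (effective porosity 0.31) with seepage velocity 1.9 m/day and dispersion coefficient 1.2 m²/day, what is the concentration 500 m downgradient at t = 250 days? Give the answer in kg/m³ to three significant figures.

For an instantaneous plane source, C(x,t) = M/(n_e·A·√(4πDt)) · exp(−(x−vt)²/(4Dt)), with n_e·A the pore (flow) area.
Plume center vt = 1.9 × 250 = 475 m, so the well at 500 m is 25 m downgradient of the peak.
√(4πDt) = 61.40 m, giving peak height M/(n_e·A·√(4πDt)) = 200/(0.31 × 5.0 × 61.40) = 2.102 kg/m³.
(x−vt)²/(4Dt) = (25)²/(4 × 1.2 × 250) = 0.5208; exp(−0.5208) = 0.5940.
C = 2.102 × 0.5940 = 1.25 kg/m³.

1.25 kg/m³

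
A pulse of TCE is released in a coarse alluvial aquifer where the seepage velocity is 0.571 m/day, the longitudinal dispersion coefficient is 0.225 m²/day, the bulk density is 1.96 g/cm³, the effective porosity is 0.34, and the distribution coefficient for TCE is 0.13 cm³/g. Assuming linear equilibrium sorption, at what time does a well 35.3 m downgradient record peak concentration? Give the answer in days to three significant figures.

107 days

Retardation factor R = 1 + ρ_b·K_d/n = 1 + 1.96 × 0.13/0.34 = 1.749.
Sorption retards both mechanisms: v_R = v/R = 0.3265 m/day, D_R = D/R = 0.1286 m²/day.
Peak time from v_R²t² + 2D_R t − x² = 0: t = (√(D_R² + v_R²x²) − D_R)/v_R².
√(D_R² + v_R²x²) = √(0.1286² + 0.3265² × 35.3²) = 11.53; v_R² = 0.1066.
t = (11.53 − 0.1286)/0.1066 = 107 days.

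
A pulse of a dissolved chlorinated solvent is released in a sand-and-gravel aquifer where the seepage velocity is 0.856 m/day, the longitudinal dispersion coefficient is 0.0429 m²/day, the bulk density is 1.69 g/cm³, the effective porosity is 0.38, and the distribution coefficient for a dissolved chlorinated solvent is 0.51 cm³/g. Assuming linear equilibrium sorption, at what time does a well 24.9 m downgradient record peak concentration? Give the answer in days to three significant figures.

94.9 days

Retardation factor R = 1 + ρ_b·K_d/n = 1 + 1.69 × 0.51/0.38 = 3.268.
Sorption retards both mechanisms: v_R = v/R = 0.2619 m/day, D_R = D/R = 0.01313 m²/day.
Peak time from v_R²t² + 2D_R t − x² = 0: t = (√(D_R² + v_R²x²) − D_R)/v_R².
√(D_R² + v_R²x²) = √(0.01313² + 0.2619² × 24.9²) = 6.521; v_R² = 0.06859.
t = (6.521 − 0.01313)/0.06859 = 94.9 days.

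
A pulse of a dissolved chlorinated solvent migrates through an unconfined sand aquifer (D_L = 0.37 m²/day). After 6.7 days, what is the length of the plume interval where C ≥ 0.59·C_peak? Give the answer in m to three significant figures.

4.57 m

The plume is Gaussian with σ = √(2Dt) = √(2 × 0.37 × 6.7) = 2.227 m.
C/C_peak = exp(−Δx²/(2σ²)) = 0.59 ⇒ Δx = σ·√(−2 ln 0.59) = 2.227 × 1.027 = 2.287 m.
Width = 2Δx = 4.57 m.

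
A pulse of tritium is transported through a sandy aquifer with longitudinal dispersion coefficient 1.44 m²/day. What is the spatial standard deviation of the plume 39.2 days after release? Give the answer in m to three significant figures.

10.6 m

Dispersive spreading gives a Gaussian with σ² = 2Dt; advection only shifts the center.
σ = √(2 × 1.44 × 39.2) = 10.6 m.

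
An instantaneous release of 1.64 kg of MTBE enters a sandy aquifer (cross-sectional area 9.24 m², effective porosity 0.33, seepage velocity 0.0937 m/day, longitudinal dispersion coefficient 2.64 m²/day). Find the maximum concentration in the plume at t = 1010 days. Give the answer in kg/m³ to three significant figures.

0.00294 kg/m³

The peak of an instantaneous 1D plume sits at x = vt; there the Gaussian factor is 1 and C_max = M/(n_e·A·√(4πDt)), where n_e·A is the pore area the mass is dissolved in.
√(4πDt) = √(4π × 2.64 × 1010) = 183.0 m, so C_max = 1.64/(0.33 × 9.24 × 183.0) = 0.00294 kg/m³.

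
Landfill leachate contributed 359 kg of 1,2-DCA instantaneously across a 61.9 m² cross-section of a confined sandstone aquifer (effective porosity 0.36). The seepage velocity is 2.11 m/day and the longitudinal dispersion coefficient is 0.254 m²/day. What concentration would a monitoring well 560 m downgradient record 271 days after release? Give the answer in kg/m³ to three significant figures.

0.330 kg/m³

For an instantaneous plane source, C(x,t) = M/(n_e·A·√(4πDt)) · exp(−(x−vt)²/(4Dt)), with n_e·A the pore (flow) area.
Plume center vt = 2.11 × 271 = 571.81 m, so the well at 560 m is 11.81 m upgradient of the peak.
√(4πDt) = 29.41 m, giving peak height M/(n_e·A·√(4πDt)) = 359/(0.36 × 61.9 × 29.41) = 0.5478 kg/m³.
(x−vt)²/(4Dt) = (-11.81)²/(4 × 0.254 × 271) = 0.5066; exp(−0.5066) = 0.6025.
C = 0.5478 × 0.6025 = 0.330 kg/m³.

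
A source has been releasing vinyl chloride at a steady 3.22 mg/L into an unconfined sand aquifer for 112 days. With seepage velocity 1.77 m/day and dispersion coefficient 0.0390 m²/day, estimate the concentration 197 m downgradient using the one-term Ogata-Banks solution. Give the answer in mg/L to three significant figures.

2.13 mg/L

For a continuous step input, C/C₀ ≈ ½·erfc((x−vt)/(2√(Dt))).
vt = 1.77 × 112 = 198.24 m and 2√(Dt) = 2√(0.0390 × 112) = 4.180 m.
Argument (x−vt)/(2√(Dt)) = (197 − 198.24)/4.180 = -0.2967; ½·erfc(-0.2967) = 0.6626.
C = 3.22 × 0.6626 = 2.13 mg/L.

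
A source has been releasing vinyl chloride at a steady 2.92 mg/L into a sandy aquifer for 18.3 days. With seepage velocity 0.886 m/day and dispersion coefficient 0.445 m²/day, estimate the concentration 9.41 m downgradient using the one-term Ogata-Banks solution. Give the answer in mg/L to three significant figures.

2.79 mg/L

For a continuous step input, C/C₀ ≈ ½·erfc((x−vt)/(2√(Dt))).
vt = 0.886 × 18.3 = 16.2138 m and 2√(Dt) = 2√(0.445 × 18.3) = 5.707 m.
Argument (x−vt)/(2√(Dt)) = (9.41 − 16.2138)/5.707 = -1.192; ½·erfc(-1.192) = 0.9541.
C = 2.92 × 0.9541 = 2.79 mg/L.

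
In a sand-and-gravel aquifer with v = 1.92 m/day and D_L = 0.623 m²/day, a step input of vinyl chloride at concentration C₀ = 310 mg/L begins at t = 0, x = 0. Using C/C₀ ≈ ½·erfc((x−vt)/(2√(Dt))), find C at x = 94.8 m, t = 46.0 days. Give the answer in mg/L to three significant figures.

60.8 mg/L

For a continuous step input, C/C₀ ≈ ½·erfc((x−vt)/(2√(Dt))).
vt = 1.92 × 46.0 = 88.32 m and 2√(Dt) = 2√(0.623 × 46.0) = 10.71 m.
Argument (x−vt)/(2√(Dt)) = (94.8 − 88.32)/10.71 = 0.6050; ½·erfc(0.6050) = 0.1961.
C = 310 × 0.1961 = 60.8 mg/L.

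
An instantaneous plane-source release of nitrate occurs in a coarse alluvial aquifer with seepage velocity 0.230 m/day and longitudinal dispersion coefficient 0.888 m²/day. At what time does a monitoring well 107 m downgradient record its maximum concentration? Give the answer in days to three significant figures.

449 days

For the 1D instantaneous-source solution, setting ∂C/∂t = 0 at fixed x gives v²t² + 2Dt − x² = 0, so t = (√(D² + v²x²) − D)/v².
√(D² + v²x²) = √(0.888² + 0.230² × 107²) = 24.63; v² = 0.0529.
t = (24.63 − 0.888)/0.0529 = 449 days (vs. the pure-advection estimate x/v = 465 d).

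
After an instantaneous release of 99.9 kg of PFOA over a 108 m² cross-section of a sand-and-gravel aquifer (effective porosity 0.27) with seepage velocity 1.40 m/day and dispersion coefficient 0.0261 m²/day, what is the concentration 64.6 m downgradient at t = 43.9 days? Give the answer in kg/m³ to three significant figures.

0.105 kg/m³

For an instantaneous plane source, C(x,t) = M/(n_e·A·√(4πDt)) · exp(−(x−vt)²/(4Dt)), with n_e·A the pore (flow) area.
Plume center vt = 1.40 × 43.9 = 61.46 m, so the well at 64.6 m is 3.14 m downgradient of the peak.
√(4πDt) = 3.795 m, giving peak height M/(n_e·A·√(4πDt)) = 99.9/(0.27 × 108 × 3.795) = 0.9027 kg/m³.
(x−vt)²/(4Dt) = (3.14)²/(4 × 0.0261 × 43.9) = 2.151; exp(−2.151) = 0.1164.
C = 0.9027 × 0.1164 = 0.105 kg/m³.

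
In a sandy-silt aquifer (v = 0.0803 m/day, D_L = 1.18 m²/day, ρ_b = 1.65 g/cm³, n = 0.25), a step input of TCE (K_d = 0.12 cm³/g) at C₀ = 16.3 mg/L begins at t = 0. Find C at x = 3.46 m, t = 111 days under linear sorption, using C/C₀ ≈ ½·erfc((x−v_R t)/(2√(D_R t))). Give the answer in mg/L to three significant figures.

Retardation factor R = 1 + ρ_b·K_d/n = 1 + 1.65 × 0.12/0.25 = 1.792.
Sorption retards both mechanisms: v_R = v/R = 0.04481 m/day, D_R = D/R = 0.6585 m²/day.
v_R·t = 0.04481 × 111 = 4.97391 m; 2√(D_R t) = 17.10 m; argument = (3.46 − 4.97391)/17.10 = -0.08853.
C = C₀ × ½·erfc(-0.08853) = 16.3 × 0.5498 = 8.96 mg/L.

8.96 mg/L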